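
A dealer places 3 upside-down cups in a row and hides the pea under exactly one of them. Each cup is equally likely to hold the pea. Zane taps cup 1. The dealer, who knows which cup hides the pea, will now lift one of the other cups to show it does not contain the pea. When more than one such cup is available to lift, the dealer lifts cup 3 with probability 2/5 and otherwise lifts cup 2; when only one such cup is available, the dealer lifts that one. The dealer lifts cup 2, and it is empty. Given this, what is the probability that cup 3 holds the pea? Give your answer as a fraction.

5/8

Condition on the true location of the pea.
If it is under cup 1 (prior 1/3): cup 3 is available but not opened, probability 3/5; weight (1/3)·(3/5) = 1/5.
If it is under cup 2 (prior 1/3): the dealer opened cup 2, so this case is ruled out; weight (1/3)·0 = 0.
If it is under cup 3 (prior 1/3): only cup 2 is available, probability 1; weight (1/3)·1 = 1/3.
The weights sum to 8/15.
So P(the pea under cup 3 | the dealer opened cup 2) = (1/3) / (8/15) = 5/8.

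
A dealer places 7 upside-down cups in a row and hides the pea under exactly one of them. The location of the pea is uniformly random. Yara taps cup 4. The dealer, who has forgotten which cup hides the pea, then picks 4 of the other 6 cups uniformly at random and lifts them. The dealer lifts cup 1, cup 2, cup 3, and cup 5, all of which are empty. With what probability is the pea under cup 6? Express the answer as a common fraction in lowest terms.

1/3

Consider each possible location of the pea in turn.
If it is under any of cups 1, 2, 3, and 5 (prior 1/7 each): that cup was opened and seen not to hold the prize — ruled out; weight (1/7)·0 = 0 each.
If it is under any of cups 4, 6, and 7 (prior 1/7 each): the dealer picks exactly this set with probability 1/15 regardless, and none is the prize; weight (1/7)·(1/15) = 1/105 each.
The weights sum to 1/35.
So P(the pea under cup 6 | the dealer opened cup 1, cup 2, cup 3, and cup 5) = (1/105) / (1/35) = 1/3.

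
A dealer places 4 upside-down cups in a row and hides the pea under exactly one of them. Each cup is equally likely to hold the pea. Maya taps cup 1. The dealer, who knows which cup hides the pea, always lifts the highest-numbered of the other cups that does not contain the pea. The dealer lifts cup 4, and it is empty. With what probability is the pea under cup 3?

Consider each possible location of the pea in turn.
If it is under any of cups 1, 2, and 3 (prior 1/4 each): cup 4 is the highest-numbered option available, probability 1; weight (1/4)·1 = 1/4 each.
If it is under cup 4 (prior 1/4): the dealer opened cup 4, so this case is ruled out; weight (1/4)·0 = 0.
The weights sum to 3/4.
So P(the pea under cup 3 | the dealer opened cup 4) = (1/4) / (3/4) = 1/3.

1/3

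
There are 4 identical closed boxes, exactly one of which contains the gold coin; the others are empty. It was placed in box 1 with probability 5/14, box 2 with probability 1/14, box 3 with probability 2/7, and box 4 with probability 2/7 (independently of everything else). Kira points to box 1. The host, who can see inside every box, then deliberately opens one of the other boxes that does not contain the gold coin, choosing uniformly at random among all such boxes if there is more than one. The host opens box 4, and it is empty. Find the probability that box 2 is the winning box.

3/25

Apply Bayes' rule, conditioning on where the gold coin actually is.
If it is in box 1 (prior 5/14): the host has 3 equally likely choices, so probability 1/3; weight (5/14)·(1/3) = 5/42.
If it is in box 2 (prior 1/14): the host has 2 equally likely choices, so probability 1/2; weight (1/14)·(1/2) = 1/28.
If it is in box 3 (prior 2/7): the host has 2 equally likely choices, so probability 1/2; weight (2/7)·(1/2) = 1/7.
If it is in box 4 (prior 2/7): the host opened box 4, so this case is ruled out; weight (2/7)·0 = 0.
The weights sum to 25/84.
So P(the gold coin in box 2 | the host opened box 4) = (1/28) / (25/84) = 3/25.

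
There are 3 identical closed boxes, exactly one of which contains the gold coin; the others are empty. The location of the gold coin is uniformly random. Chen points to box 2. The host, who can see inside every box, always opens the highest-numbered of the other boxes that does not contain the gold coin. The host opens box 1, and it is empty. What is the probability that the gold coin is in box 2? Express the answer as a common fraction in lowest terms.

0

Consider each possible location of the gold coin in turn.
If it is in box 1 (prior 1/3): the host opened box 1, so this case is ruled out; weight (1/3)·0 = 0.
If it is in box 2 (prior 1/3): the host would have opened box 3 instead, probability 0; weight (1/3)·0 = 0.
If it is in box 3 (prior 1/3): box 1 is the highest-numbered option available, probability 1; weight (1/3)·1 = 1/3.
The weights sum to 1/3.
So P(the gold coin in box 2 | the host opened box 1) = 0 / (1/3) = 0.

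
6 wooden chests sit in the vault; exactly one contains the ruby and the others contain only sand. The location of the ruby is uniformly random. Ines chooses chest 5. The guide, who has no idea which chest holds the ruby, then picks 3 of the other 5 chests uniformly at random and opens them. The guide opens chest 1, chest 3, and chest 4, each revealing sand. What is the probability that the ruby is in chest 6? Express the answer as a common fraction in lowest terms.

Consider each possible location of the ruby in turn.
If it is in any of chests 1, 3, and 4 (prior 1/6 each): that chest was opened and seen not to hold the prize — ruled out; weight (1/6)·0 = 0 each.
If it is in any of chests 2, 5, and 6 (prior 1/6 each): the guide picks exactly this set with probability 1/10 regardless, and none is the prize; weight (1/6)·(1/10) = 1/60 each.
The weights sum to 1/20.
So P(the ruby in chest 6 | the guide opened chest 1, chest 3, and chest 4) = (1/60) / (1/20) = 1/3.

1/3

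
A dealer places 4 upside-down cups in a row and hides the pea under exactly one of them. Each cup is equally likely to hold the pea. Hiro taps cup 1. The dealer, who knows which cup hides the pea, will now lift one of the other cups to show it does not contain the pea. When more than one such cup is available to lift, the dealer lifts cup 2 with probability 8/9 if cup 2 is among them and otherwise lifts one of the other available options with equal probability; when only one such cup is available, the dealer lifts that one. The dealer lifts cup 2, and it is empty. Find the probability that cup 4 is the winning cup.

1/3

Apply Bayes' rule, conditioning on where the pea actually is.
If it is under any of cups 1, 3, and 4 (prior 1/4 each): cup 2 is available, opened with probability 8/9; weight (1/4)·(8/9) = 2/9 each.
If it is under cup 2 (prior 1/4): the dealer opened cup 2, so this case is ruled out; weight (1/4)·0 = 0.
The weights sum to 2/3.
So P(the pea under cup 4 | the dealer opened cup 2) = (2/9) / (2/3) = 1/3.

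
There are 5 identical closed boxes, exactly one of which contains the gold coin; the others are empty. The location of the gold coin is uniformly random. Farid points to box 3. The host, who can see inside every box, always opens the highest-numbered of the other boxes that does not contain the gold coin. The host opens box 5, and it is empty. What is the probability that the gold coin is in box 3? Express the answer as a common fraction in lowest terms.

Consider each possible location of the gold coin in turn.
If it is in any of boxes 1, 2, 3, and 4 (prior 1/5 each): box 5 is the highest-numbered option available, probability 1; weight (1/5)·1 = 1/5 each.
If it is in box 5 (prior 1/5): the host opened box 5, so this case is ruled out; weight (1/5)·0 = 0.
The weights sum to 4/5.
So P(the gold coin in box 3 | the host opened box 5) = (1/5) / (4/5) = 1/4.

1/4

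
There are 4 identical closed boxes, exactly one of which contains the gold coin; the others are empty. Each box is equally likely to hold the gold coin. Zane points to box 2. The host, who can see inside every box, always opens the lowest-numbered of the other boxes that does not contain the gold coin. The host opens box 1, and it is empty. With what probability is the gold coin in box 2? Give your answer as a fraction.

1/3

Apply Bayes' rule, conditioning on where the gold coin actually is.
If it is in box 1 (prior 1/4): the host opened box 1, so this case is ruled out; weight (1/4)·0 = 0.
If it is in any of boxes 2, 3, and 4 (prior 1/4 each): box 1 is the lowest-numbered option available, probability 1; weight (1/4)·1 = 1/4 each.
The weights sum to 3/4.
So P(the gold coin in box 2 | the host opened box 1) = (1/4) / (3/4) = 1/3.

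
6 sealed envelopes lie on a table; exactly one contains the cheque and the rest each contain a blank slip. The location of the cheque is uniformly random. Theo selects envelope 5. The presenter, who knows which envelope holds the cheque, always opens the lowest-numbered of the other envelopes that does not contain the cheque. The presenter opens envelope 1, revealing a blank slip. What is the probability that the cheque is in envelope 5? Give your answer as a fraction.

Consider each possible location of the cheque in turn.
If it is in envelope 1 (prior 1/6): the presenter opened envelope 1, so this case is ruled out; weight (1/6)·0 = 0.
If it is in any of envelopes 2, 3, 4, 5, and 6 (prior 1/6 each): envelope 1 is the lowest-numbered option available, probability 1; weight (1/6)·1 = 1/6 each.
The weights sum to 5/6.
So P(the cheque in envelope 5 | the presenter opened envelope 1) = (1/6) / (5/6) = 1/5.

1/5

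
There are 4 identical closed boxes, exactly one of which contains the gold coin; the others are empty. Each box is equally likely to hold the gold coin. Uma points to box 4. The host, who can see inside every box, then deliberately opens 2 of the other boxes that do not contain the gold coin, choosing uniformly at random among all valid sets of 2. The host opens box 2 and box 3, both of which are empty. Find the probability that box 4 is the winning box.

Apply Bayes' rule, conditioning on where the gold coin actually is.
If it is in box 1 (prior 1/4): the host has no choice, probability 1; weight (1/4)·1 = 1/4.
If it is in either of boxes 2 and 3 (prior 1/4 each): that box was opened and seen not to hold the prize — ruled out; weight (1/4)·0 = 0 each.
If it is in box 4 (prior 1/4): the host has 3 equally likely choices, so probability 1/3; weight (1/4)·(1/3) = 1/12.
The weights sum to 1/3.
So P(the gold coin in box 4 | the host opened box 2 and box 3) = (1/12) / (1/3) = 1/4.

1/4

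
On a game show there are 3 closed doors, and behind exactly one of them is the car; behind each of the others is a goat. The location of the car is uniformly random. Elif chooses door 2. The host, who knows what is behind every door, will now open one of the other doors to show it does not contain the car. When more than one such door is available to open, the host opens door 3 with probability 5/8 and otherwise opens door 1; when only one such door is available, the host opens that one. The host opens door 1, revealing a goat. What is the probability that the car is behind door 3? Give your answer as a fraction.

Consider each possible location of the car in turn.
If it is behind door 1 (prior 1/3): the host opened door 1, so this case is ruled out; weight (1/3)·0 = 0.
If it is behind door 2 (prior 1/3): door 3 is available but not opened, probability 3/8; weight (1/3)·(3/8) = 1/8.
If it is behind door 3 (prior 1/3): only door 1 is available, probability 1; weight (1/3)·1 = 1/3.
The weights sum to 11/24.
So P(the car behind door 3 | the host opened door 1) = (1/3) / (11/24) = 8/11.

8/11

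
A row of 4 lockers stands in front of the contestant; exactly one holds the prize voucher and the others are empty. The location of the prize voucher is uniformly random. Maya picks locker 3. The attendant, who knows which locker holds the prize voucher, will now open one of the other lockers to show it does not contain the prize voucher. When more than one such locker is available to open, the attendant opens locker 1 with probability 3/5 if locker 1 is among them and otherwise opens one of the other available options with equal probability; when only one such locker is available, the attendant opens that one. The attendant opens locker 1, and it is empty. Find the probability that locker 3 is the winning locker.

1/3

Consider each possible location of the prize voucher in turn.
If it is in locker 1 (prior 1/4): the attendant opened locker 1, so this case is ruled out; weight (1/4)·0 = 0.
If it is in any of lockers 2, 3, and 4 (prior 1/4 each): locker 1 is available, opened with probability 3/5; weight (1/4)·(3/5) = 3/20 each.
The weights sum to 9/20.
So P(the prize voucher in locker 3 | the attendant opened locker 1) = (3/20) / (9/20) = 1/3.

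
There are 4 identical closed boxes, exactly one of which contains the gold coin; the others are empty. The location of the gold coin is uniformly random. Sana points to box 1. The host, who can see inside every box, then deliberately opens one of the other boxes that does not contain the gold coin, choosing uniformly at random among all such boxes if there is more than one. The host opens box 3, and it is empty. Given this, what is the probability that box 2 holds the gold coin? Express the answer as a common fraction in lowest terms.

Condition on the true location of the gold coin.
If it is in box 1 (prior 1/4): the host has 3 equally likely choices, so probability 1/3; weight (1/4)·(1/3) = 1/12.
If it is in either of boxes 2 and 4 (prior 1/4 each): the host has 2 equally likely choices, so probability 1/2; weight (1/4)·(1/2) = 1/8 each.
If it is in box 3 (prior 1/4): the host opened box 3, so this case is ruled out; weight (1/4)·0 = 0.
The weights sum to 1/3.
So P(the gold coin in box 2 | the host opened box 3) = (1/8) / (1/3) = 3/8.

3/8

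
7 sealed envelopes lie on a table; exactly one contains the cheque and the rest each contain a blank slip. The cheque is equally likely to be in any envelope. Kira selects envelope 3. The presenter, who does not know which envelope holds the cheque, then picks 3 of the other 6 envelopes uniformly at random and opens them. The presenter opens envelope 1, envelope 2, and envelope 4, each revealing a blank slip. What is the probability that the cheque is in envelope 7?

Condition on the true location of the cheque.
If it is in any of envelopes 1, 2, and 4 (prior 1/7 each): that envelope was opened and seen not to hold the prize — ruled out; weight (1/7)·0 = 0 each.
If it is in any of envelopes 3, 5, 6, and 7 (prior 1/7 each): the presenter picks exactly this set with probability 1/20 regardless, and none is the prize; weight (1/7)·(1/20) = 1/140 each.
The weights sum to 1/35.
So P(the cheque in envelope 7 | the presenter opened envelope 1, envelope 2, and envelope 4) = (1/140) / (1/35) = 1/4.

1/4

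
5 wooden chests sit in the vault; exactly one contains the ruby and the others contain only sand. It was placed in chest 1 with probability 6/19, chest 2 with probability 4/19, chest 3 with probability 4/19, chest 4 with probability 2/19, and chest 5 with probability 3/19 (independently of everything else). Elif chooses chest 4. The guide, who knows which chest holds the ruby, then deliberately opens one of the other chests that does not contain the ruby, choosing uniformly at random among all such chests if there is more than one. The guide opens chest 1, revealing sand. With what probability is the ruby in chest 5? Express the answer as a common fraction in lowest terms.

Apply Bayes' rule, conditioning on where the ruby actually is.
If it is in chest 1 (prior 6/19): the guide opened chest 1, so this case is ruled out; weight (6/19)·0 = 0.
If it is in either of chests 2 and 3 (prior 4/19 each): the guide has 3 equally likely choices, so probability 1/3; weight (4/19)·(1/3) = 4/57 each.
If it is in chest 4 (prior 2/19): the guide has 4 equally likely choices, so probability 1/4; weight (2/19)·(1/4) = 1/38.
If it is in chest 5 (prior 3/19): the guide has 3 equally likely choices, so probability 1/3; weight (3/19)·(1/3) = 1/19.
The weights sum to 25/114.
So P(the ruby in chest 5 | the guide opened chest 1) = (1/19) / (25/114) = 6/25.

6/25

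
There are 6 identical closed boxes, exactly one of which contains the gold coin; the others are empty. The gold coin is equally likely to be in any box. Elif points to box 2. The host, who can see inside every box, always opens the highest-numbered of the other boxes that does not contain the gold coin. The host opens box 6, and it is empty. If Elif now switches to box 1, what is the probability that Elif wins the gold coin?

1/5

Apply Bayes' rule, conditioning on where the gold coin actually is.
If it is in any of boxes 1, 2, 3, 4, and 5 (prior 1/6 each): box 6 is the highest-numbered option available, probability 1; weight (1/6)·1 = 1/6 each.
If it is in box 6 (prior 1/6): the host opened box 6, so this case is ruled out; weight (1/6)·0 = 0.
The weights sum to 5/6.
So P(the gold coin in box 1 | the host opened box 6) = (1/6) / (5/6) = 1/5.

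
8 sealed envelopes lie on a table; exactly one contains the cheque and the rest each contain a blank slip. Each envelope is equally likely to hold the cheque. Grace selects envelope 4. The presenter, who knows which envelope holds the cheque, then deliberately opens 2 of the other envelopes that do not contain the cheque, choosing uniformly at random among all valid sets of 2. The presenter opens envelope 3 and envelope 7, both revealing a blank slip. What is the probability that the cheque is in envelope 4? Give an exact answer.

1/8

Consider each possible location of the cheque in turn.
If it is in any of envelopes 1, 2, 5, 6, and 8 (prior 1/8 each): the presenter has 15 equally likely choices, so probability 1/15; weight (1/8)·(1/15) = 1/120 each.
If it is in either of envelopes 3 and 7 (prior 1/8 each): that envelope was opened and seen not to hold the prize — ruled out; weight (1/8)·0 = 0 each.
If it is in envelope 4 (prior 1/8): the presenter has 21 equally likely choices, so probability 1/21; weight (1/8)·(1/21) = 1/168.
The weights sum to 1/21.
So P(the cheque in envelope 4 | the presenter opened envelope 3 and envelope 7) = (1/168) / (1/21) = 1/8.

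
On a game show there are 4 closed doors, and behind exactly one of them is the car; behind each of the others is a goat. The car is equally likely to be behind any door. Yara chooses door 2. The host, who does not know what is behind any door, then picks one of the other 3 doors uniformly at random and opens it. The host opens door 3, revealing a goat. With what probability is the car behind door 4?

Because the host chose which door to open without knowing where the car is, the choice is independent of the prize location. Learning that door 3 does not hold the car simply rules out that one location and leaves the remaining 3 doors still equally likely by symmetry.
So P(the car behind door 4) = 1/3.

1/3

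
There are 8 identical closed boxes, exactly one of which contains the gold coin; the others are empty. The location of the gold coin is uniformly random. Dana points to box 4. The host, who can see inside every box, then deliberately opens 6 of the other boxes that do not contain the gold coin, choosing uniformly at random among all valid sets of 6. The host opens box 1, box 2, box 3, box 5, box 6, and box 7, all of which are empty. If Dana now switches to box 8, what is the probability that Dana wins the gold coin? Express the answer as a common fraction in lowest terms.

Apply Bayes' rule, conditioning on where the gold coin actually is.
If it is in any of boxes 1, 2, 3, 5, 6, and 7 (prior 1/8 each): that box was opened and seen not to hold the prize — ruled out; weight (1/8)·0 = 0 each.
If it is in box 4 (prior 1/8): the host has 7 equally likely choices, so probability 1/7; weight (1/8)·(1/7) = 1/56.
If it is in box 8 (prior 1/8): the host has no choice, probability 1; weight (1/8)·1 = 1/8.
The weights sum to 1/7.
So P(the gold coin in box 8 | the host opened box 1, box 2, box 3, box 5, box 6, and box 7) = (1/8) / (1/7) = 7/8.

7/8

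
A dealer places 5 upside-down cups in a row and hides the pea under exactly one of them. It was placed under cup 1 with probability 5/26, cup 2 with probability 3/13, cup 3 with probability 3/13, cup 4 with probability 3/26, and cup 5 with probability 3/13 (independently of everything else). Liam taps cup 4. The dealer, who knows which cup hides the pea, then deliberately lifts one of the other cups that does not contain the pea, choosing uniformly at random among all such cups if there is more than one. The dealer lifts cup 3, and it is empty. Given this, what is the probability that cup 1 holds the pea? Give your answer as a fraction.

Condition on the true location of the pea.
If it is under cup 1 (prior 5/26): the dealer has 3 equally likely choices, so probability 1/3; weight (5/26)·(1/3) = 5/78.
If it is under either of cups 2 and 5 (prior 3/13 each): the dealer has 3 equally likely choices, so probability 1/3; weight (3/13)·(1/3) = 1/13 each.
If it is under cup 3 (prior 3/13): the dealer opened cup 3, so this case is ruled out; weight (3/13)·0 = 0.
If it is under cup 4 (prior 3/26): the dealer has 4 equally likely choices, so probability 1/4; weight (3/26)·(1/4) = 3/104.
The weights sum to 77/312.
So P(the pea under cup 1 | the dealer opened cup 3) = (5/78) / (77/312) = 20/77.

20/77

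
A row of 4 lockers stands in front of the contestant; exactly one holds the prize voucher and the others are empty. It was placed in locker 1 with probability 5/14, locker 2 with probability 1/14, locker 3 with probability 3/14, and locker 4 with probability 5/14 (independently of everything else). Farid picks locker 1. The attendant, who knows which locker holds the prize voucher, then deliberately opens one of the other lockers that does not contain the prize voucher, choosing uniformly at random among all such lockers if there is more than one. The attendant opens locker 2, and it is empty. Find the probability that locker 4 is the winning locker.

Apply Bayes' rule, conditioning on where the prize voucher actually is.
If it is in locker 1 (prior 5/14): the attendant has 3 equally likely choices, so probability 1/3; weight (5/14)·(1/3) = 5/42.
If it is in locker 2 (prior 1/14): the attendant opened locker 2, so this case is ruled out; weight (1/14)·0 = 0.
If it is in locker 3 (prior 3/14): the attendant has 2 equally likely choices, so probability 1/2; weight (3/14)·(1/2) = 3/28.
If it is in locker 4 (prior 5/14): the attendant has 2 equally likely choices, so probability 1/2; weight (5/14)·(1/2) = 5/28.
The weights sum to 17/42.
So P(the prize voucher in locker 4 | the attendant opened locker 2) = (5/28) / (17/42) = 15/34.

15/34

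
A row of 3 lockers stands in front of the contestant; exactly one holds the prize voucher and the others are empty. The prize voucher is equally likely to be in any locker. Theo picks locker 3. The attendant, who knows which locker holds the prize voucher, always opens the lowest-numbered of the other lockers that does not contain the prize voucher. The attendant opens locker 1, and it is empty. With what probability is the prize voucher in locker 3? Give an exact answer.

Apply Bayes' rule, conditioning on where the prize voucher actually is.
If it is in locker 1 (prior 1/3): the attendant opened locker 1, so this case is ruled out; weight (1/3)·0 = 0.
If it is in either of lockers 2 and 3 (prior 1/3 each): locker 1 is the lowest-numbered option available, probability 1; weight (1/3)·1 = 1/3 each.
The weights sum to 2/3.
So P(the prize voucher in locker 3 | the attendant opened locker 1) = (1/3) / (2/3) = 1/2.

1/2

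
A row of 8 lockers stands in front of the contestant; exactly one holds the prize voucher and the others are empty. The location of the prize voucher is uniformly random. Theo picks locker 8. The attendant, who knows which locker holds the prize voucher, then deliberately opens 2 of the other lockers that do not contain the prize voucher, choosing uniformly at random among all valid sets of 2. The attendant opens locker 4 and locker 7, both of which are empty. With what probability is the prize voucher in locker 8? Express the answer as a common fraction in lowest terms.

Apply Bayes' rule, conditioning on where the prize voucher actually is.
If it is in any of lockers 1, 2, 3, 5, and 6 (prior 1/8 each): the attendant has 15 equally likely choices, so probability 1/15; weight (1/8)·(1/15) = 1/120 each.
If it is in either of lockers 4 and 7 (prior 1/8 each): that locker was opened and seen not to hold the prize — ruled out; weight (1/8)·0 = 0 each.
If it is in locker 8 (prior 1/8): the attendant has 21 equally likely choices, so probability 1/21; weight (1/8)·(1/21) = 1/168.
The weights sum to 1/21.
So P(the prize voucher in locker 8 | the attendant opened locker 4 and locker 7) = (1/168) / (1/21) = 1/8.

1/8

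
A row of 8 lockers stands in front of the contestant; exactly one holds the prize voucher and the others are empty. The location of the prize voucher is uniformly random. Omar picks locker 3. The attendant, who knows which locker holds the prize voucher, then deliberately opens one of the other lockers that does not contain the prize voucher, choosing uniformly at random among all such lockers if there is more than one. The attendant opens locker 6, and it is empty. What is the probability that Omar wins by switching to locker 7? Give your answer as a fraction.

Consider each possible location of the prize voucher in turn.
If it is in any of lockers 1, 2, 4, 5, 7, and 8 (prior 1/8 each): the attendant has 6 equally likely choices, so probability 1/6; weight (1/8)·(1/6) = 1/48 each.
If it is in locker 3 (prior 1/8): the attendant has 7 equally likely choices, so probability 1/7; weight (1/8)·(1/7) = 1/56.
If it is in locker 6 (prior 1/8): the attendant opened locker 6, so this case is ruled out; weight (1/8)·0 = 0.
The weights sum to 1/7.
So P(the prize voucher in locker 7 | the attendant opened locker 6) = (1/48) / (1/7) = 7/48.

7/48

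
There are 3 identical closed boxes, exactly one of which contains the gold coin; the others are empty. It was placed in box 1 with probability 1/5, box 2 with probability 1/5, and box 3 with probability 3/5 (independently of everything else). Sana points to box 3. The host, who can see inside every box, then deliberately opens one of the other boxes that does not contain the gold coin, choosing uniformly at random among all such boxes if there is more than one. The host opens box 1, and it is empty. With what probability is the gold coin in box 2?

2/5

Condition on the true location of the gold coin.
If it is in box 1 (prior 1/5): the host opened box 1, so this case is ruled out; weight (1/5)·0 = 0.
If it is in box 2 (prior 1/5): the host has no choice, probability 1; weight (1/5)·1 = 1/5.
If it is in box 3 (prior 3/5): the host has 2 equally likely choices, so probability 1/2; weight (3/5)·(1/2) = 3/10.
The weights sum to 1/2.
So P(the gold coin in box 2 | the host opened box 1) = (1/5) / (1/2) = 2/5.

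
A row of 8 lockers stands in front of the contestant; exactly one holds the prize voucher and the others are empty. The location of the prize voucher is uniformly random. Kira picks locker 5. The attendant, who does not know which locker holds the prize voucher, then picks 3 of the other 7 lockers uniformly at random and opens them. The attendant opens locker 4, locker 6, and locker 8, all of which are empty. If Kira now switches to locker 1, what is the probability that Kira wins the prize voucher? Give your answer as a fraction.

1/5

Apply Bayes' rule, conditioning on where the prize voucher actually is.
If it is in any of lockers 1, 2, 3, 5, and 7 (prior 1/8 each): the attendant picks exactly this set with probability 1/35 regardless, and none is the prize; weight (1/8)·(1/35) = 1/280 each.
If it is in any of lockers 4, 6, and 8 (prior 1/8 each): that locker was opened and seen not to hold the prize — ruled out; weight (1/8)·0 = 0 each.
The weights sum to 1/56.
So P(the prize voucher in locker 1 | the attendant opened locker 4, locker 6, and locker 8) = (1/280) / (1/56) = 1/5.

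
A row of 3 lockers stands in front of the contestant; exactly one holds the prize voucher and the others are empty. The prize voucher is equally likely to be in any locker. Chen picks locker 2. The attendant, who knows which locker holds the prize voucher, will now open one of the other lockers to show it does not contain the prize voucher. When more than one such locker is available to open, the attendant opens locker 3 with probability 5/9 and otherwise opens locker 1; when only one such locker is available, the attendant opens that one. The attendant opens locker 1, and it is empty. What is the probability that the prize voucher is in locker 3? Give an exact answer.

Consider each possible location of the prize voucher in turn.
If it is in locker 1 (prior 1/3): the attendant opened locker 1, so this case is ruled out; weight (1/3)·0 = 0.
If it is in locker 2 (prior 1/3): locker 3 is available but not opened, probability 4/9; weight (1/3)·(4/9) = 4/27.
If it is in locker 3 (prior 1/3): only locker 1 is available, probability 1; weight (1/3)·1 = 1/3.
The weights sum to 13/27.
So P(the prize voucher in locker 3 | the attendant opened locker 1) = (1/3) / (13/27) = 9/13.

9/13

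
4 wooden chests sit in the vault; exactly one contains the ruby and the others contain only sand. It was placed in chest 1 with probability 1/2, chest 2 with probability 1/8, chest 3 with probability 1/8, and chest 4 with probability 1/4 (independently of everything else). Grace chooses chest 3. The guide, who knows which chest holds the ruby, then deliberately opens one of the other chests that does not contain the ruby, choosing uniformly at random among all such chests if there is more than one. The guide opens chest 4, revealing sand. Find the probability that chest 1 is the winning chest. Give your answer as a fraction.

Apply Bayes' rule, conditioning on where the ruby actually is.
If it is in chest 1 (prior 1/2): the guide has 2 equally likely choices, so probability 1/2; weight (1/2)·(1/2) = 1/4.
If it is in chest 2 (prior 1/8): the guide has 2 equally likely choices, so probability 1/2; weight (1/8)·(1/2) = 1/16.
If it is in chest 3 (prior 1/8): the guide has 3 equally likely choices, so probability 1/3; weight (1/8)·(1/3) = 1/24.
If it is in chest 4 (prior 1/4): the guide opened chest 4, so this case is ruled out; weight (1/4)·0 = 0.
The weights sum to 17/48.
So P(the ruby in chest 1 | the guide opened chest 4) = (1/4) / (17/48) = 12/17.

12/17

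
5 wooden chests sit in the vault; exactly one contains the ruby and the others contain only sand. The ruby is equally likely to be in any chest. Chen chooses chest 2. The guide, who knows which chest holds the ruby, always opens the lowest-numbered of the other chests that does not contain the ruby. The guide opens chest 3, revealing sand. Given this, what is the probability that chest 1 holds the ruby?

1

Consider each possible location of the ruby in turn.
If it is in chest 1 (prior 1/5): chest 3 is the lowest-numbered option available, probability 1; weight (1/5)·1 = 1/5.
If it is in any of chests 2, 4, and 5 (prior 1/5 each): the guide would have opened chest 1 instead, probability 0; weight (1/5)·0 = 0 each.
If it is in chest 3 (prior 1/5): the guide opened chest 3, so this case is ruled out; weight (1/5)·0 = 0.
The weights sum to 1/5.
So P(the ruby in chest 1 | the guide opened chest 3) = (1/5) / (1/5) = 1.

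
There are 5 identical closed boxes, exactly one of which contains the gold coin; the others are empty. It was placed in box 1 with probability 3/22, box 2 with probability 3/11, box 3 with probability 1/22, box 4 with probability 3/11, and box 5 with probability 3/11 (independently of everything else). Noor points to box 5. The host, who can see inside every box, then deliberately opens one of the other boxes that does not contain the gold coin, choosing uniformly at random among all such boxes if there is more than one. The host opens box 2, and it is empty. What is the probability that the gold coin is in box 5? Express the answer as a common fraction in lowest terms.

9/29

Condition on the true location of the gold coin.
If it is in box 1 (prior 3/22): the host has 3 equally likely choices, so probability 1/3; weight (3/22)·(1/3) = 1/22.
If it is in box 2 (prior 3/11): the host opened box 2, so this case is ruled out; weight (3/11)·0 = 0.
If it is in box 3 (prior 1/22): the host has 3 equally likely choices, so probability 1/3; weight (1/22)·(1/3) = 1/66.
If it is in box 4 (prior 3/11): the host has 3 equally likely choices, so probability 1/3; weight (3/11)·(1/3) = 1/11.
If it is in box 5 (prior 3/11): the host has 4 equally likely choices, so probability 1/4; weight (3/11)·(1/4) = 3/44.
The weights sum to 29/132.
So P(the gold coin in box 5 | the host opened box 2) = (3/44) / (29/132) = 9/29.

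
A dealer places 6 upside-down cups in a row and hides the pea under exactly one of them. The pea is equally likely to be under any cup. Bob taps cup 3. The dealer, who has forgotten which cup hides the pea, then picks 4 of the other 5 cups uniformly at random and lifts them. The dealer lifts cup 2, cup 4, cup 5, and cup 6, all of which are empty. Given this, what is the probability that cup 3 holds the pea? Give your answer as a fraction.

1/2

Because the dealer chose which cups to lift without knowing where the pea is, the choice is independent of the prize location. Learning that none of the 4 opened cups holds the pea simply rules out those 4 locations and leaves the remaining 2 cups still equally likely by symmetry.
So P(the pea under cup 3) = 1/2.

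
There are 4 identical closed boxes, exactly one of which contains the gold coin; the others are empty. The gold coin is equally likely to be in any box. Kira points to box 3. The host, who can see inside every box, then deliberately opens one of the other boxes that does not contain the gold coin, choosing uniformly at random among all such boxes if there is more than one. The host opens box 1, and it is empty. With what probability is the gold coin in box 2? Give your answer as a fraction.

Condition on the true location of the gold coin.
If it is in box 1 (prior 1/4): the host opened box 1, so this case is ruled out; weight (1/4)·0 = 0.
If it is in either of boxes 2 and 4 (prior 1/4 each): the host has 2 equally likely choices, so probability 1/2; weight (1/4)·(1/2) = 1/8 each.
If it is in box 3 (prior 1/4): the host has 3 equally likely choices, so probability 1/3; weight (1/4)·(1/3) = 1/12.
The weights sum to 1/3.
So P(the gold coin in box 2 | the host opened box 1) = (1/8) / (1/3) = 3/8.

3/8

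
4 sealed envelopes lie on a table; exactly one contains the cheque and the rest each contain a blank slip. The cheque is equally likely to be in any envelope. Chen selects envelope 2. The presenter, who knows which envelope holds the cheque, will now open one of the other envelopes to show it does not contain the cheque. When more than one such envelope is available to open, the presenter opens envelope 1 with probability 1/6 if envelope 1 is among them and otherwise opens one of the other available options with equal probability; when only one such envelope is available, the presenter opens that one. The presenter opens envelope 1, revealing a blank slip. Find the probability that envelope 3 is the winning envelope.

Apply Bayes' rule, conditioning on where the cheque actually is.
If it is in envelope 1 (prior 1/4): the presenter opened envelope 1, so this case is ruled out; weight (1/4)·0 = 0.
If it is in any of envelopes 2, 3, and 4 (prior 1/4 each): envelope 1 is available, opened with probability 1/6; weight (1/4)·(1/6) = 1/24 each.
The weights sum to 1/8.
So P(the cheque in envelope 3 | the presenter opened envelope 1) = (1/24) / (1/8) = 1/3.

1/3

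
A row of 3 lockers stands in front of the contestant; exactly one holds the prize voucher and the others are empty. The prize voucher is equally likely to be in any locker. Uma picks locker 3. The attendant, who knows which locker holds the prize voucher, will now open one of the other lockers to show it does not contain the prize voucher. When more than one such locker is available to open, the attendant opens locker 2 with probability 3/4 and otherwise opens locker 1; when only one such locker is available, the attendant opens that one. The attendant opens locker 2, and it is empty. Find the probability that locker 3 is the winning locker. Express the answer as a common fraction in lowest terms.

Consider each possible location of the prize voucher in turn.
If it is in locker 1 (prior 1/3): only locker 2 is available, probability 1; weight (1/3)·1 = 1/3.
If it is in locker 2 (prior 1/3): the attendant opened locker 2, so this case is ruled out; weight (1/3)·0 = 0.
If it is in locker 3 (prior 1/3): locker 2 is available, opened with probability 3/4; weight (1/3)·(3/4) = 1/4.
The weights sum to 7/12.
So P(the prize voucher in locker 3 | the attendant opened locker 2) = (1/4) / (7/12) = 3/7.

3/7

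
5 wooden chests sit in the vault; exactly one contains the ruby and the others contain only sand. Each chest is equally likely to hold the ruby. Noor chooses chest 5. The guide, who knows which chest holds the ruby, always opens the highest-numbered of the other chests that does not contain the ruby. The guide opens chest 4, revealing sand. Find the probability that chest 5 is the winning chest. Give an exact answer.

1/4

Consider each possible location of the ruby in turn.
If it is in any of chests 1, 2, 3, and 5 (prior 1/5 each): chest 4 is the highest-numbered option available, probability 1; weight (1/5)·1 = 1/5 each.
If it is in chest 4 (prior 1/5): the guide opened chest 4, so this case is ruled out; weight (1/5)·0 = 0.
The weights sum to 4/5.
So P(the ruby in chest 5 | the guide opened chest 4) = (1/5) / (4/5) = 1/4.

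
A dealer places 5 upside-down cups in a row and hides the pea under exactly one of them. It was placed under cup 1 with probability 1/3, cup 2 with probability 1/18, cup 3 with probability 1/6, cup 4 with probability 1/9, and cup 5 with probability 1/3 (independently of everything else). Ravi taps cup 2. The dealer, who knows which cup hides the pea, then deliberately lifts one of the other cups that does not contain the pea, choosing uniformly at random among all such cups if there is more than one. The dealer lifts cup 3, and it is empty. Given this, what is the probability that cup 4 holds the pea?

8/59

Consider each possible location of the pea in turn.
If it is under either of cups 1 and 5 (prior 1/3 each): the dealer has 3 equally likely choices, so probability 1/3; weight (1/3)·(1/3) = 1/9 each.
If it is under cup 2 (prior 1/18): the dealer has 4 equally likely choices, so probability 1/4; weight (1/18)·(1/4) = 1/72.
If it is under cup 3 (prior 1/6): the dealer opened cup 3, so this case is ruled out; weight (1/6)·0 = 0.
If it is under cup 4 (prior 1/9): the dealer has 3 equally likely choices, so probability 1/3; weight (1/9)·(1/3) = 1/27.
The weights sum to 59/216.
So P(the pea under cup 4 | the dealer opened cup 3) = (1/27) / (59/216) = 8/59.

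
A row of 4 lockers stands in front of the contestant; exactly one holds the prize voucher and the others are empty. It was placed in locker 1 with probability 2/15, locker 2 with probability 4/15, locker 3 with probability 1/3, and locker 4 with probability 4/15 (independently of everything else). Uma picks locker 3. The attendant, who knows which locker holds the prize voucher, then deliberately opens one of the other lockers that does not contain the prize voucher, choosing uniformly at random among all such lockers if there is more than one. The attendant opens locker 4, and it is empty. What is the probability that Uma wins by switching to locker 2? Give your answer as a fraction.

3/7

Consider each possible location of the prize voucher in turn.
If it is in locker 1 (prior 2/15): the attendant has 2 equally likely choices, so probability 1/2; weight (2/15)·(1/2) = 1/15.
If it is in locker 2 (prior 4/15): the attendant has 2 equally likely choices, so probability 1/2; weight (4/15)·(1/2) = 2/15.
If it is in locker 3 (prior 1/3): the attendant has 3 equally likely choices, so probability 1/3; weight (1/3)·(1/3) = 1/9.
If it is in locker 4 (prior 4/15): the attendant opened locker 4, so this case is ruled out; weight (4/15)·0 = 0.
The weights sum to 14/45.
So P(the prize voucher in locker 2 | the attendant opened locker 4) = (2/15) / (14/45) = 3/7.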